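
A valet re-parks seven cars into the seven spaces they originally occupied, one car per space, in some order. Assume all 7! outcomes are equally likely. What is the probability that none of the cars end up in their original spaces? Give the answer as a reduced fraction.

103/280

Favorable outcomes: !7 = 1854.
Total outcomes: 7! = 5040.
Probability = 1854/5040 = 103/280.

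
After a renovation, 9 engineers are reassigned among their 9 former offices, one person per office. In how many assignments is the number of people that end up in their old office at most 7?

Sum C(9,i)·!(9-i) for i = 0..7:
  i=0: C(9,0)·!9 = 1·133496 = 133496
  i=1: C(9,1)·!8 = 9·14833 = 133497
  i=2: C(9,2)·!7 = 36·1854 = 66744
  i=3: C(9,3)·!6 = 84·265 = 22260
  i=4: C(9,4)·!5 = 126·44 = 5544
  i=5: C(9,5)·!4 = 126·9 = 1134
  i=6: C(9,6)·!3 = 84·2 = 168
  i=7: C(9,7)·!2 = 36·1 = 36
Total = 362879.

362879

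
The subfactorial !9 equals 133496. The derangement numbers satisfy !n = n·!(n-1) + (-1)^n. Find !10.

!10 = 10·133496 + 1 = 1334961.

1334961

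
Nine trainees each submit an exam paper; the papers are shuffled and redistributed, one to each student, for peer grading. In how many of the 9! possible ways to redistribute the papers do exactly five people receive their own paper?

Choose which 5 of the 9 are fixed: C(9,5) = 126.
The other 4 form a derangement: !4 = 9.
Total: 126 × 9 = 1134.

1134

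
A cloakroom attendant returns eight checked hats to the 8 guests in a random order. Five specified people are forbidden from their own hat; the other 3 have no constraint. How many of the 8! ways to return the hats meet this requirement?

Inclusion-exclusion on the 5 forbidden self-matches:
Σ_{j=0}^{5} (-1)^j C(5,j)(8-j)!
= C(5,0)·8! - C(5,1)·7! + C(5,2)·6! - C(5,3)·5! + C(5,4)·4! - C(5,5)·3!
= 40320 - 25200 + 7200 - 1200 + 120 - 6
= 21234

21234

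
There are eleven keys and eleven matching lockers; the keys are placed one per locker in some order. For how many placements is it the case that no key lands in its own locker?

14684570

Use !n = (n-1)(!(n-1) + !(n-2)).
!11 = 10·(1334961 + 133496) = 10·1468457 = 14684570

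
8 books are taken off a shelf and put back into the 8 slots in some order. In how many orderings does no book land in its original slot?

14833

The number of derangements of 8 is !8 = Σ_{k=0}^{8} (-1)^k·8!/k!
= 8! - 8!/1! + 8!/2! - 8!/3! + 8!/4! - 8!/5! + 8!/6! - 8!/7! + 8!/8!
= 40320 - 40320 + 20160 - 6720 + 1680 - 336 + 56 - 8 + 1
= 14833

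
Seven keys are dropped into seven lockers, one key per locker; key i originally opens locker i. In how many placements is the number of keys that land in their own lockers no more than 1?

3709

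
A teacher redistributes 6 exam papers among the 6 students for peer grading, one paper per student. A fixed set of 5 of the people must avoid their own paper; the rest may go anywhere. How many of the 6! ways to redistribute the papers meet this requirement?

309

Inclusion-exclusion on the 5 forbidden self-matches:
Σ_{j=0}^{5} (-1)^j C(5,j)(6-j)!
= C(5,0)·6! - C(5,1)·5! + C(5,2)·4! - C(5,3)·3! + C(5,4)·2! - C(5,5)·1!
= 720 - 600 + 240 - 60 + 10 - 1
= 309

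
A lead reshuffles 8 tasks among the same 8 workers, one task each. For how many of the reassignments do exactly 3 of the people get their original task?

2464

Choose which 3 of the 8 are fixed: C(8,3) = 56.
The other 5 form a derangement: !5 = 44.
Total: 56 × 44 = 2464.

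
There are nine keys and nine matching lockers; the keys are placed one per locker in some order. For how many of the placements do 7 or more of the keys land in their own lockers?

37

# with exactly i fixed is C(9,i)·!(9-i); sum over i=7..9:
  i=7: C(9,7)·!2 = 36·1 = 36
  i=8: C(9,8)·!1 = 9·0 = 0
  i=9: C(9,9)·!0 = 1·1 = 1
Total = 37.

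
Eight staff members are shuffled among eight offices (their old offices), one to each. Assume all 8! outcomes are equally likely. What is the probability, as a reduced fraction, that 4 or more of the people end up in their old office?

Favorable outcomes: Σ_{i≥4} C(8,i)·!(8-i) = 70·9 + 56·2 + 28·1 + 8·0 + 1·1 = 771.
Total outcomes: 8! = 40320.
Probability = 771/40320 = 257/13440.

257/13440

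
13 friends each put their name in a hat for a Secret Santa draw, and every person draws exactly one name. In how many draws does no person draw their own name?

!13 is the nearest integer to 13!/e.
13! = 6227020800, and 6227020800/e ≈ 2290792932.07, so !13 = 2290792932.

2290792932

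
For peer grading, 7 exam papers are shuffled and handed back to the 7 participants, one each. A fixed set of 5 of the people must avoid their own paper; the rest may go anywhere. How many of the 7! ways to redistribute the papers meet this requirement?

2428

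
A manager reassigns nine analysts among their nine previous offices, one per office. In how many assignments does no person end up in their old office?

133496

By inclusion-exclusion, !9 = Σ (-1)^k · 9!/k! for k=0..9
= 9! - 9!/1! + 9!/2! - 9!/3! + 9!/4! - 9!/5! + 9!/6! - 9!/7! + 9!/8! - 9!/9!
= 362880 - 362880 + 181440 - 60480 + 15120 - 3024 + 504 - 72 + 9 - 1
= 133496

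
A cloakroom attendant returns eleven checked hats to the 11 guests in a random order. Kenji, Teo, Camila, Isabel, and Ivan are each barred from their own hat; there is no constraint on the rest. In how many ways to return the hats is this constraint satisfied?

Let A_j be the event that the j-th constrained one is fixed. By inclusion-exclusion over the 5 events:
Σ_{j=0}^{5} (-1)^j C(5,j)(11-j)!
= C(5,0)·11! - C(5,1)·10! + C(5,2)·9! - C(5,3)·8! + C(5,4)·7! - C(5,5)·6!
= 39916800 - 18144000 + 3628800 - 403200 + 25200 - 720
= 25022880

25022880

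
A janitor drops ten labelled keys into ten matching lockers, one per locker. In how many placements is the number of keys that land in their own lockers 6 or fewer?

3628514

# with exactly i fixed is C(10,i)·!(10-i); sum over i=0..6:
  i=0: C(10,0)·!10 = 1·1334961 = 1334961
  i=1: C(10,1)·!9 = 10·133496 = 1334960
  i=2: C(10,2)·!8 = 45·14833 = 667485
  i=3: C(10,3)·!7 = 120·1854 = 222480
  i=4: C(10,4)·!6 = 210·265 = 55650
  i=5: C(10,5)·!5 = 252·44 = 11088
  i=6: C(10,6)·!4 = 210·9 = 1890
Total = 3628514.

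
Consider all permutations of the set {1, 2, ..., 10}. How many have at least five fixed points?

13264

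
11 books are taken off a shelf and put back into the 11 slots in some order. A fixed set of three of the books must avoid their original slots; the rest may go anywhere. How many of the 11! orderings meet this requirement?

30078720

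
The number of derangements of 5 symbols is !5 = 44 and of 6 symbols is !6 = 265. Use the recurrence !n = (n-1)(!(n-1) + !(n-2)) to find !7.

!7 = (7-1)·(!6 + !5) = 6·(265 + 44) = 6·309 = 1854.

1854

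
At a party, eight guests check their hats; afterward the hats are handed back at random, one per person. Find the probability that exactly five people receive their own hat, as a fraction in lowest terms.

Favorable outcomes: C(8,5)·!3 = 56·2 = 112.
Total outcomes: 8! = 40320.
Probability = 112/40320 = 1/360.

1/360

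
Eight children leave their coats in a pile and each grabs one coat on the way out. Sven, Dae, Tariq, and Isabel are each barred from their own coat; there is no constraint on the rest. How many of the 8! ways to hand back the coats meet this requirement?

24024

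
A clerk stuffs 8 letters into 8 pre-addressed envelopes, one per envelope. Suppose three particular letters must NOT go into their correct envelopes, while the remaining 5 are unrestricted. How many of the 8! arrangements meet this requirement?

27240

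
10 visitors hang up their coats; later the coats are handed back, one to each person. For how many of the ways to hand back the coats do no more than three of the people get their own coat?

3559886

Sum C(10,i)·!(10-i) for i = 0..3:
  i=0: C(10,0)·!10 = 1·1334961 = 1334961
  i=1: C(10,1)·!9 = 10·133496 = 1334960
  i=2: C(10,2)·!8 = 45·14833 = 667485
  i=3: C(10,3)·!7 = 120·1854 = 222480
Total = 3559886.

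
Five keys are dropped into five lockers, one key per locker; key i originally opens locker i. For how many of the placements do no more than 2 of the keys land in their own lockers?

109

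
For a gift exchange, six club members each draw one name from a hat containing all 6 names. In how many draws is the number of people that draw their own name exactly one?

264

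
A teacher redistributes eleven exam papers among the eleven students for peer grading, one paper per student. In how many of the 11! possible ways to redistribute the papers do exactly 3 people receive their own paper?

2447445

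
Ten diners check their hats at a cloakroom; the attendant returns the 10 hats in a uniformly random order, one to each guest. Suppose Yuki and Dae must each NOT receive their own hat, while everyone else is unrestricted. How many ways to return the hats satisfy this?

2943360

Inclusion-exclusion on the 2 forbidden self-matches:
Σ_{j=0}^{2} (-1)^j C(2,j)(10-j)!
= C(2,0)·10! - C(2,1)·9! + C(2,2)·8!
= 3628800 - 725760 + 40320
= 2943360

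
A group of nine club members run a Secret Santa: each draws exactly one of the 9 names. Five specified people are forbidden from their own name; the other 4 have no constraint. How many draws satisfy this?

205056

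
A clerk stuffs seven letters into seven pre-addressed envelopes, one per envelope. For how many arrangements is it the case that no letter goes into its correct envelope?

The subfactorial !7 = [7!/e] (nearest integer).
7! = 5040, and 5040/e ≈ 1854.11, so !7 = 1854.

1854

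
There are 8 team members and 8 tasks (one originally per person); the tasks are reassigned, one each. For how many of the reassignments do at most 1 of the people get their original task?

# with exactly i fixed is C(8,i)·!(8-i); sum over i=0..1:
  i=0: C(8,0)·!8 = 1·14833 = 14833
  i=1: C(8,1)·!7 = 8·1854 = 14832
Total = 29665.

29665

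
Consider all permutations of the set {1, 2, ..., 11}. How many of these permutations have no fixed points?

!11 is the nearest integer to 11!/e.
11! = 39916800, and 39916800/e ≈ 14684570.08, so !11 = 14684570.

14684570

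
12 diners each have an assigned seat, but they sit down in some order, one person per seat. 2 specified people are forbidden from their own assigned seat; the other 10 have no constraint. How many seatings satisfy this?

Let A_j be the event that the j-th constrained one is fixed. By inclusion-exclusion over the 2 events:
Σ_{j=0}^{2} (-1)^j C(2,j)(12-j)!
= C(2,0)·12! - C(2,1)·11! + C(2,2)·10!
= 479001600 - 79833600 + 3628800
= 402796800

402796800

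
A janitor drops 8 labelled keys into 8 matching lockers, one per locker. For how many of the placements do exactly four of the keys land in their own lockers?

630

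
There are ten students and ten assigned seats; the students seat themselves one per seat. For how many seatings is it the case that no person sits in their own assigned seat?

1334961

By inclusion-exclusion, !10 = Σ (-1)^k · 10!/k! for k=0..10
= 10! - 10!/1! + 10!/2! - 10!/3! + 10!/4! - 10!/5! + 10!/6! - 10!/7! + 10!/8! - 10!/9! + 10!/10!
= 3628800 - 3628800 + 1814400 - 604800 + 151200 - 30240 + 5040 - 720 + 90 - 10 + 1
= 1334961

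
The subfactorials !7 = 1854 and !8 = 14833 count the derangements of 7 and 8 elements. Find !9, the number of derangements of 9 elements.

133496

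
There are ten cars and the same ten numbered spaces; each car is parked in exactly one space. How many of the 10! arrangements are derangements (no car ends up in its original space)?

1334961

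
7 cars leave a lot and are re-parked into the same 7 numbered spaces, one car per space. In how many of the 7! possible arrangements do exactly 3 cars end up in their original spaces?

Choose which 3 of the 7 are fixed: C(7,3) = 35.
The other 4 form a derangement: !4 = 9.
Total: 35 × 9 = 315.

315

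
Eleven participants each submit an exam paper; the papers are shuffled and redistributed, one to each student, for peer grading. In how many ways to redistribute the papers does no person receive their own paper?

14684570

!11 is the nearest integer to 11!/e.
11! = 39916800, and 39916800/e ≈ 14684570.08, so !11 = 14684570.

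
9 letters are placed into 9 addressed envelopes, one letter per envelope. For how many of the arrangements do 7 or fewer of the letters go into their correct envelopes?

362879

# with exactly i fixed is C(9,i)·!(9-i); sum over i=0..7:
  i=0: C(9,0)·!9 = 1·133496 = 133496
  i=1: C(9,1)·!8 = 9·14833 = 133497
  i=2: C(9,2)·!7 = 36·1854 = 66744
  i=3: C(9,3)·!6 = 84·265 = 22260
  i=4: C(9,4)·!5 = 126·44 = 5544
  i=5: C(9,5)·!4 = 126·9 = 1134
  i=6: C(9,6)·!3 = 84·2 = 168
  i=7: C(9,7)·!2 = 36·1 = 36
Total = 362879.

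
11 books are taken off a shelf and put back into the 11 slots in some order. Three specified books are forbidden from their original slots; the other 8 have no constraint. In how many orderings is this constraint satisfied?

Inclusion-exclusion on the 3 forbidden self-matches:
Σ_{j=0}^{3} (-1)^j C(3,j)(11-j)!
= C(3,0)·11! - C(3,1)·10! + C(3,2)·9! - C(3,3)·8!
= 39916800 - 10886400 + 1088640 - 40320
= 30078720

30078720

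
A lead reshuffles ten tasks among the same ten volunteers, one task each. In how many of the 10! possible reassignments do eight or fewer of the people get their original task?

3628799

Sum C(10,i)·!(10-i) for i = 0..8:
  i=0: C(10,0)·!10 = 1·1334961 = 1334961
  i=1: C(10,1)·!9 = 10·133496 = 1334960
  i=2: C(10,2)·!8 = 45·14833 = 667485
  i=3: C(10,3)·!7 = 120·1854 = 222480
  i=4: C(10,4)·!6 = 210·265 = 55650
  i=5: C(10,5)·!5 = 252·44 = 11088
  i=6: C(10,6)·!4 = 210·9 = 1890
  i=7: C(10,7)·!3 = 120·2 = 240
  i=8: C(10,8)·!2 = 45·1 = 45
Total = 3628799.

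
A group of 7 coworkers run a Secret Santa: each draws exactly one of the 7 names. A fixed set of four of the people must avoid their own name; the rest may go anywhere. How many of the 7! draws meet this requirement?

Let A_j be the event that the j-th constrained one is fixed. By inclusion-exclusion over the 4 events:
Σ_{j=0}^{4} (-1)^j C(4,j)(7-j)!
= C(4,0)·7! - C(4,1)·6! + C(4,2)·5! - C(4,3)·4! + C(4,4)·3!
= 5040 - 2880 + 720 - 96 + 6
= 2790

2790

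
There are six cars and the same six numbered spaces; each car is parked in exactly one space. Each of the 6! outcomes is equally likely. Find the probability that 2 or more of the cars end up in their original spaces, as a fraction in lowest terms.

191/720

Favorable outcomes: Σ_{i≥2} C(6,i)·!(6-i) = 15·9 + 20·2 + 15·1 + 6·0 + 1·1 = 191.
Total outcomes: 6! = 720.
Probability = 191/720 = 191/720.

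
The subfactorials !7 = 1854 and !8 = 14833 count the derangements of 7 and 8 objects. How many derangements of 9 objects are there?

133496

!9 = (9-1)·(!8 + !7) = 8·(14833 + 1854) = 8·16687 = 133496.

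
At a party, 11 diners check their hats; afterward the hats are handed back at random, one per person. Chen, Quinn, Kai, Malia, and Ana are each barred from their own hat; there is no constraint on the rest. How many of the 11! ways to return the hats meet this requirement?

25022880

Inclusion-exclusion on the 5 forbidden self-matches:
Σ_{j=0}^{5} (-1)^j C(5,j)(11-j)!
= C(5,0)·11! - C(5,1)·10! + C(5,2)·9! - C(5,3)·8! + C(5,4)·7! - C(5,5)·6!
= 39916800 - 18144000 + 3628800 - 403200 + 25200 - 720
= 25022880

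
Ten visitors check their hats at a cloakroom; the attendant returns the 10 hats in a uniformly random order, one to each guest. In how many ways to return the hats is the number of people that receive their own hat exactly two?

667485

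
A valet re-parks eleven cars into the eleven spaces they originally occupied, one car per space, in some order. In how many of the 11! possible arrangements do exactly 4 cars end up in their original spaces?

611820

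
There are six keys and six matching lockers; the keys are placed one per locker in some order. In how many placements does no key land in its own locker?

265

!6 is the nearest integer to 6!/e.
6! = 720, and 720/e ≈ 264.87, so !6 = 265.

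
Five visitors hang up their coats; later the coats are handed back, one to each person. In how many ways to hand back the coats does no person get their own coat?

44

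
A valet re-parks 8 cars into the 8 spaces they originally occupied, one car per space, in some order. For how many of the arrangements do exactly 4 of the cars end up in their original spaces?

630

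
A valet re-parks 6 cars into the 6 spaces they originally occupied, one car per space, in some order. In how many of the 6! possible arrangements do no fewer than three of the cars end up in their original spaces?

56

Sum C(6,i)·!(6-i) for i = 3..6:
  i=3: C(6,3)·!3 = 20·2 = 40
  i=4: C(6,4)·!2 = 15·1 = 15
  i=5: C(6,5)·!1 = 6·0 = 0
  i=6: C(6,6)·!0 = 1·1 = 1
Total = 56.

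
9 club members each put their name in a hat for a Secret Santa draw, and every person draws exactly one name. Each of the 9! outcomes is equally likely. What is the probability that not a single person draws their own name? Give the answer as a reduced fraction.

16687/45360

Favorable outcomes: !9 = 133496.
Total outcomes: 9! = 362880.
Probability = 133496/362880 = 16687/45360.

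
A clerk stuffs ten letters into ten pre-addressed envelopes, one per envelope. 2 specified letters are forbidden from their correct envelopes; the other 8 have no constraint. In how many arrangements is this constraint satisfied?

Inclusion-exclusion on the 2 forbidden self-matches:
Σ_{j=0}^{2} (-1)^j C(2,j)(10-j)!
= C(2,0)·10! - C(2,1)·9! + C(2,2)·8!
= 3628800 - 725760 + 40320
= 2943360

2943360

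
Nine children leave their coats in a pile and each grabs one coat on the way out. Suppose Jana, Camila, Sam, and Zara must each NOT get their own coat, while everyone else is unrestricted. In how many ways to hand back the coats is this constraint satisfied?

Inclusion-exclusion on the 4 forbidden self-matches:
Σ_{j=0}^{4} (-1)^j C(4,j)(9-j)!
= C(4,0)·9! - C(4,1)·8! + C(4,2)·7! - C(4,3)·6! + C(4,4)·5!
= 362880 - 161280 + 30240 - 2880 + 120
= 229080

229080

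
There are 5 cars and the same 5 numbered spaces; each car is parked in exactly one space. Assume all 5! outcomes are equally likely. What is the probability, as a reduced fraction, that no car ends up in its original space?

11/30

Favorable outcomes: !5 = 44.
Total outcomes: 5! = 120.
Probability = 44/120 = 11/30.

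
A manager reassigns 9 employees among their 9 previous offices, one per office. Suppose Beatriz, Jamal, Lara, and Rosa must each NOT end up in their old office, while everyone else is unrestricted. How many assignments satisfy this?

229080

Let A_j be the event that the j-th constrained one is fixed. By inclusion-exclusion over the 4 events:
Σ_{j=0}^{4} (-1)^j C(4,j)(9-j)!
= C(4,0)·9! - C(4,1)·8! + C(4,2)·7! - C(4,3)·6! + C(4,4)·5!
= 362880 - 161280 + 30240 - 2880 + 120
= 229080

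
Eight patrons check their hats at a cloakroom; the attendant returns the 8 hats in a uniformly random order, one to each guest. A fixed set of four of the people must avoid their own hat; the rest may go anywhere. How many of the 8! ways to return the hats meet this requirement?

24024

Let A_j be the event that the j-th constrained one is fixed. By inclusion-exclusion over the 4 events:
Σ_{j=0}^{4} (-1)^j C(4,j)(8-j)!
= C(4,0)·8! - C(4,1)·7! + C(4,2)·6! - C(4,3)·5! + C(4,4)·4!
= 40320 - 20160 + 4320 - 480 + 24
= 24024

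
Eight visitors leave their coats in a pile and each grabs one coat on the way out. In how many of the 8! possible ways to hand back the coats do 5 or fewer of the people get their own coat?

40291

Sum C(8,i)·!(8-i) for i = 0..5:
  i=0: C(8,0)·!8 = 1·14833 = 14833
  i=1: C(8,1)·!7 = 8·1854 = 14832
  i=2: C(8,2)·!6 = 28·265 = 7420
  i=3: C(8,3)·!5 = 56·44 = 2464
  i=4: C(8,4)·!4 = 70·9 = 630
  i=5: C(8,5)·!3 = 56·2 = 112
Total = 40291.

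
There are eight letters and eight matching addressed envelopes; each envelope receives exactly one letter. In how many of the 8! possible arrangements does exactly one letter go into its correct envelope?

Choose which one of the 8 is fixed: C(8,1) = 8.
The remaining 7 must be deranged: !7 = 1854.
Total: 8 × 1854 = 14832.

14832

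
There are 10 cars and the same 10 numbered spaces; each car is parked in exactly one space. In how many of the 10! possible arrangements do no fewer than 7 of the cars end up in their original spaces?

# with exactly i fixed is C(10,i)·!(10-i); sum over i=7..10:
  i=7: C(10,7)·!3 = 120·2 = 240
  i=8: C(10,8)·!2 = 45·1 = 45
  i=9: C(10,9)·!1 = 10·0 = 0
  i=10: C(10,10)·!0 = 1·1 = 1
Total = 286.

286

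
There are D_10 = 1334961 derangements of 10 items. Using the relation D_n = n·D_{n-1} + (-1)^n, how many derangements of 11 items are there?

14684570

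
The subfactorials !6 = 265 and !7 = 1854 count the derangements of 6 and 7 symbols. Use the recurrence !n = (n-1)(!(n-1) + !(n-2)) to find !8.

14833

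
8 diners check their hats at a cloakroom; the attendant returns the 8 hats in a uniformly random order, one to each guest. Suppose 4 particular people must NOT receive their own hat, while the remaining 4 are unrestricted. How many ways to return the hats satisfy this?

24024

Let A_j be the event that the j-th constrained one is fixed. By inclusion-exclusion over the 4 events:
Σ_{j=0}^{4} (-1)^j C(4,j)(8-j)!
= C(4,0)·8! - C(4,1)·7! + C(4,2)·6! - C(4,3)·5! + C(4,4)·4!
= 40320 - 20160 + 4320 - 480 + 24
= 24024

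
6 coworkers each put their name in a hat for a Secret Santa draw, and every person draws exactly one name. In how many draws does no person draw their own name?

!6 is the nearest integer to 6!/e.
6! = 720, and 720/e ≈ 264.87, so !6 = 265.

265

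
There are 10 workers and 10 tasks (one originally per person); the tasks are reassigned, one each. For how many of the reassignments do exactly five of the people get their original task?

11088

Choose which 5 of the 10 are fixed: C(10,5) = 252.
The remaining 5 must be deranged: !5 = 44.
Total: 252 × 44 = 11088.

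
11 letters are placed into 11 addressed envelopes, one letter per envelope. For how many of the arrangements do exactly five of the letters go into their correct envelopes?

122430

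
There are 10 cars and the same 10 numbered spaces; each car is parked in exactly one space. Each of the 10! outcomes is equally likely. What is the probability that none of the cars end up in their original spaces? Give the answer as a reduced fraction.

Favorable outcomes: !10 = 1334961.
Total outcomes: 10! = 3628800.
Probability = 1334961/3628800 = 16481/44800.

16481/44800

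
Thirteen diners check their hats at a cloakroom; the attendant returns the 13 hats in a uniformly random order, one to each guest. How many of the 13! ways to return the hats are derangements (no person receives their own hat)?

2290792932

The subfactorial !13 = [13!/e] (nearest integer).
13! = 6227020800, and 6227020800/e ≈ 2290792932.07, so !13 = 2290792932.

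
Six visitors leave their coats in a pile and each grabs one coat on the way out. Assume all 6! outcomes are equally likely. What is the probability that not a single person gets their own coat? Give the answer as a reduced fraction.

Favorable outcomes: !6 = 265.
Total outcomes: 6! = 720.
Probability = 265/720 = 53/144.

53/144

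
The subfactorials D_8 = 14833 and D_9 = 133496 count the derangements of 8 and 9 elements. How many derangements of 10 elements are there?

1334961

D_10 = (10-1)·(D_9 + D_8) = 9·(133496 + 14833) = 9·148329 = 1334961.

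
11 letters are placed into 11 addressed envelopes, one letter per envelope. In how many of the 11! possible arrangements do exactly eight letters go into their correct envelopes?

Pick the 8 fixed positions: C(11,8) = 165 ways.
The other 3 form a derangement: !3 = 2.
Total: 165 × 2 = 330.

330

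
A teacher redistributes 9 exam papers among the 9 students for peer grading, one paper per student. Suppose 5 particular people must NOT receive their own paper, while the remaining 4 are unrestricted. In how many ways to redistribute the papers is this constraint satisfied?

205056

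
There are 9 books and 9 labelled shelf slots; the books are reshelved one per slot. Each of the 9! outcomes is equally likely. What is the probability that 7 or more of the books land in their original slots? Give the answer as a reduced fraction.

Favorable outcomes: Σ_{i≥7} C(9,i)·!(9-i) = 36·1 + 9·0 + 1·1 = 37.
Total outcomes: 9! = 362880.
Probability = 37/362880 = 37/362880.

37/362880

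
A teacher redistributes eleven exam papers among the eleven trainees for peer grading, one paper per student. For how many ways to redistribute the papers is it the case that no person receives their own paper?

14684570

Use !n = (n-1)(!(n-1) + !(n-2)).
!11 = 10·(1334961 + 133496) = 10·1468457 = 14684570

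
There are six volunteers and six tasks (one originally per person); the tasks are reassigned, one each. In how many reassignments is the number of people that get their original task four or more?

16

# with exactly i fixed is C(6,i)·!(6-i); sum over i=4..6:
  i=4: C(6,4)·!2 = 15·1 = 15
  i=5: C(6,5)·!1 = 6·0 = 0
  i=6: C(6,6)·!0 = 1·1 = 1
Total = 16.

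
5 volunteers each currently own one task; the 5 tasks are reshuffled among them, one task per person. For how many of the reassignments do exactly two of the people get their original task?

Choose which 2 of the 5 are fixed: C(5,2) = 10.
The remaining 3 must be deranged: !3 = 2.
Total: 10 × 2 = 20.

20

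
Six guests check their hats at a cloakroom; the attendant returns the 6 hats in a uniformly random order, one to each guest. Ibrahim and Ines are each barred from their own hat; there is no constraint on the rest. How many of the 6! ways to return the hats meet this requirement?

504

Let A_j be the event that the j-th constrained one is fixed. By inclusion-exclusion over the 2 events:
Σ_{j=0}^{2} (-1)^j C(2,j)(6-j)!
= C(2,0)·6! - C(2,1)·5! + C(2,2)·4!
= 720 - 240 + 24
= 504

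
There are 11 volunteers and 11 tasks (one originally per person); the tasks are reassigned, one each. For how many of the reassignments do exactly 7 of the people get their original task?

2970

Pick the 7 fixed positions: C(11,7) = 330 ways.
The other 4 form a derangement: !4 = 9.
Total: 330 × 9 = 2970.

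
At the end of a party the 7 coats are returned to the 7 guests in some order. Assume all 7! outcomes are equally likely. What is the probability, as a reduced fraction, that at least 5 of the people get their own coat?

11/2520

Favorable outcomes: Σ_{i≥5} C(7,i)·!(7-i) = 21·1 + 7·0 + 1·1 = 22.
Total outcomes: 7! = 5040.
Probability = 22/5040 = 11/2520.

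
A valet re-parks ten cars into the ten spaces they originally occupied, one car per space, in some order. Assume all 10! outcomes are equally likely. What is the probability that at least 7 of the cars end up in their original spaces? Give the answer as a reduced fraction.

143/1814400

Favorable outcomes: Σ_{i≥7} C(10,i)·!(10-i) = 120·2 + 45·1 + 10·0 + 1·1 = 286.
Total outcomes: 10! = 3628800.
Probability = 286/3628800 = 143/1814400.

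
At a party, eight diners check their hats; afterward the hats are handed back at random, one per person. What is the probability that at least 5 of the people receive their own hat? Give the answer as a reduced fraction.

47/13440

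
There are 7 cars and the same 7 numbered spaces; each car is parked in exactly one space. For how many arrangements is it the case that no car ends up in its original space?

1854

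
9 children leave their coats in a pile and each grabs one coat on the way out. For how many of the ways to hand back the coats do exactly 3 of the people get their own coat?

22260

Pick the 3 fixed positions: C(9,3) = 84 ways.
The remaining 6 must be deranged: !6 = 265.
Total: 84 × 265 = 22260.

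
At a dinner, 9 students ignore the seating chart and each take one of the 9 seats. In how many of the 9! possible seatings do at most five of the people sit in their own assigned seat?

362675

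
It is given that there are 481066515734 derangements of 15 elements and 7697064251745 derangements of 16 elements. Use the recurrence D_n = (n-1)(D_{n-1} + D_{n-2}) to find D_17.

D_17 = (17-1)·(D_16 + D_15) = 16·(7697064251745 + 481066515734) = 16·8178130767479 = 130850092279664.

130850092279664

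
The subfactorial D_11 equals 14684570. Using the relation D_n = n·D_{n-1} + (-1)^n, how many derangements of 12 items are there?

176214841

D_12 = 12·14684570 + 1 = 176214841.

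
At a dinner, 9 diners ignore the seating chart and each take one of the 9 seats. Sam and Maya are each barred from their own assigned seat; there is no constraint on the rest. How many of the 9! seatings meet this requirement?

Let A_j be the event that the j-th constrained one is fixed. By inclusion-exclusion over the 2 events:
Σ_{j=0}^{2} (-1)^j C(2,j)(9-j)!
= C(2,0)·9! - C(2,1)·8! + C(2,2)·7!
= 362880 - 80640 + 5040
= 287280

287280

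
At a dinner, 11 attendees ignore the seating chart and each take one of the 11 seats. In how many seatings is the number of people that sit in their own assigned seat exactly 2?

7342280

Pick the 2 fixed positions: C(11,2) = 55 ways.
The remaining 9 must be deranged: !9 = 133496.
Total: 55 × 133496 = 7342280.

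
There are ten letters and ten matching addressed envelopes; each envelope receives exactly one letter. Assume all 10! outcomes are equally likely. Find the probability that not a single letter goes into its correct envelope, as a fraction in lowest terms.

Favorable outcomes: !10 = 1334961.
Total outcomes: 10! = 3628800.
Probability = 1334961/3628800 = 16481/44800.

16481/44800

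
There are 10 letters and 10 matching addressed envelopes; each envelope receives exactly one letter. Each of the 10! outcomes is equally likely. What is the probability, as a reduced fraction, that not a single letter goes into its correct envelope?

Favorable outcomes: !10 = 1334961.
Total outcomes: 10! = 3628800.
Probability = 1334961/3628800 = 16481/44800.

16481/44800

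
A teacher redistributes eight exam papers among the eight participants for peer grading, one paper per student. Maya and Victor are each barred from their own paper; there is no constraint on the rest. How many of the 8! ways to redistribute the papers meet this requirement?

30960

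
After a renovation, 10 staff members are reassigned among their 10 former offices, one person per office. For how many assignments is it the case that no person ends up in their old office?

1334961

Use !n = (n-1)(!(n-1) + !(n-2)).
!10 = 9·(133496 + 14833) = 9·148329 = 1334961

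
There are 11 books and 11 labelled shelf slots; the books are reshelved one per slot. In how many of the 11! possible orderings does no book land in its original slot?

14684570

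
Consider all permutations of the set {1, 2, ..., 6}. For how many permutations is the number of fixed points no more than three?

# with exactly i fixed is C(6,i)·!(6-i); sum over i=0..3:
  i=0: C(6,0)·!6 = 1·265 = 265
  i=1: C(6,1)·!5 = 6·44 = 264
  i=2: C(6,2)·!4 = 15·9 = 135
  i=3: C(6,3)·!3 = 20·2 = 40
Total = 704.

704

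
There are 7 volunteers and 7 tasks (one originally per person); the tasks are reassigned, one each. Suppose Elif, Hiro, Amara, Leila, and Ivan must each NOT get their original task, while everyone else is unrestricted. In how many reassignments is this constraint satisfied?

Inclusion-exclusion on the 5 forbidden self-matches:
Σ_{j=0}^{5} (-1)^j C(5,j)(7-j)!
= C(5,0)·7! - C(5,1)·6! + C(5,2)·5! - C(5,3)·4! + C(5,4)·3! - C(5,5)·2!
= 5040 - 3600 + 1200 - 240 + 30 - 2
= 2428

2428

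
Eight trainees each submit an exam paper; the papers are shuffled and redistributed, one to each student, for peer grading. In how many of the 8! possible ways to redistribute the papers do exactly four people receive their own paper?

Pick the 4 fixed positions: C(8,4) = 70 ways.
The other 4 form a derangement: !4 = 9.
Total: 70 × 9 = 630.

630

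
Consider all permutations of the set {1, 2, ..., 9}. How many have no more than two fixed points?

333737

Sum C(9,i)·!(9-i) for i = 0..2:
  i=0: C(9,0)·!9 = 1·133496 = 133496
  i=1: C(9,1)·!8 = 9·14833 = 133497
  i=2: C(9,2)·!7 = 36·1854 = 66744
Total = 333737.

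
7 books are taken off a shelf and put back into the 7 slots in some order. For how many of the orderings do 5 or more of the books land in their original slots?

Sum C(7,i)·!(7-i) for i = 5..7:
  i=5: C(7,5)·!2 = 21·1 = 21
  i=6: C(7,6)·!1 = 7·0 = 0
  i=7: C(7,7)·!0 = 1·1 = 1
Total = 22.

22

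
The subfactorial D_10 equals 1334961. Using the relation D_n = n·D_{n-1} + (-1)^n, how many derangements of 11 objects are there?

14684570

D_11 = 11·1334961 - 1 = 14684570.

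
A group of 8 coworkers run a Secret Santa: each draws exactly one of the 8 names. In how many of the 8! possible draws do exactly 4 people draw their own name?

630

Choose which 4 of the 8 are fixed: C(8,4) = 70.
The other 4 form a derangement: !4 = 9.
Total: 70 × 9 = 630.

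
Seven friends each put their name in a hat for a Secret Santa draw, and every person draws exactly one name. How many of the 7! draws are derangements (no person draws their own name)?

1854

Use !n = (n-1)(!(n-1) + !(n-2)).
!7 = 6·(265 + 44) = 6·309 = 1854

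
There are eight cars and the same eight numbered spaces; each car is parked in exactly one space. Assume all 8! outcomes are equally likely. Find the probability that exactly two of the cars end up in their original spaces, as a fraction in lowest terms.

Favorable outcomes: C(8,2)·!6 = 28·265 = 7420.
Total outcomes: 8! = 40320.
Probability = 7420/40320 = 53/288.

53/288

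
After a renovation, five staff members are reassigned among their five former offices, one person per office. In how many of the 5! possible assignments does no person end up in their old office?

The number of derangements of 5 is !5 = Σ_{k=0}^{5} (-1)^k·5!/k!
= 5! - 5!/1! + 5!/2! - 5!/3! + 5!/4! - 5!/5!
= 120 - 120 + 60 - 20 + 5 - 1
= 44

44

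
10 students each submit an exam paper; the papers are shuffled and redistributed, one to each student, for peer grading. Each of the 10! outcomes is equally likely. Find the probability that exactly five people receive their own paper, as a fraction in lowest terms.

Favorable outcomes: C(10,5)·!5 = 252·44 = 11088.
Total outcomes: 10! = 3628800.
Probability = 11088/3628800 = 11/3600.

11/3600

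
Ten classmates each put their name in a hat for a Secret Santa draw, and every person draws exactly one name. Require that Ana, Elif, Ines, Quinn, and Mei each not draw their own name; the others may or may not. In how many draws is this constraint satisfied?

2170680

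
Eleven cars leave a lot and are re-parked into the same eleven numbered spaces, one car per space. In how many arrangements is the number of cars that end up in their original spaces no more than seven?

39916414

Sum C(11,i)·!(11-i) for i = 0..7:
  i=0: C(11,0)·!11 = 1·14684570 = 14684570
  i=1: C(11,1)·!10 = 11·1334961 = 14684571
  i=2: C(11,2)·!9 = 55·133496 = 7342280
  i=3: C(11,3)·!8 = 165·14833 = 2447445
  i=4: C(11,4)·!7 = 330·1854 = 611820
  i=5: C(11,5)·!6 = 462·265 = 122430
  i=6: C(11,6)·!5 = 462·44 = 20328
  i=7: C(11,7)·!4 = 330·9 = 2970
Total = 39916414.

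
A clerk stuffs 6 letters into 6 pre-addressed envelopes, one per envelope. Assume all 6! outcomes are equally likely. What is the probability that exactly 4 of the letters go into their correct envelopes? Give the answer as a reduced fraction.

Favorable outcomes: C(6,4)·!2 = 15·1 = 15.
Total outcomes: 6! = 720.
Probability = 15/720 = 1/48.

1/48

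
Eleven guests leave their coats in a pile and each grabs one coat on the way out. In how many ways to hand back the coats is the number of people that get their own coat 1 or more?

# with exactly i fixed is C(11,i)·!(11-i); sum over i=1..11:
  i=1: C(11,1)·!10 = 11·1334961 = 14684571
  i=2: C(11,2)·!9 = 55·133496 = 7342280
  i=3: C(11,3)·!8 = 165·14833 = 2447445
  i=4: C(11,4)·!7 = 330·1854 = 611820
  i=5: C(11,5)·!6 = 462·265 = 122430
  i=6: C(11,6)·!5 = 462·44 = 20328
  i=7: C(11,7)·!4 = 330·9 = 2970
  i=8: C(11,8)·!3 = 165·2 = 330
  i=9: C(11,9)·!2 = 55·1 = 55
  i=10: C(11,10)·!1 = 11·0 = 0
  i=11: C(11,11)·!0 = 1·1 = 1
Total = 25232230.

25232230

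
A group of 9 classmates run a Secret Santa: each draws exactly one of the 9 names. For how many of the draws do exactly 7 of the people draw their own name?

36

Pick the 7 fixed positions: C(9,7) = 36 ways.
The other 2 form a derangement: !2 = 1.
Total: 36 × 1 = 36.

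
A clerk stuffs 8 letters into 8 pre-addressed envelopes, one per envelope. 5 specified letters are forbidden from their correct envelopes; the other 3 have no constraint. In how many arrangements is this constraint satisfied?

21234

Let A_j be the event that the j-th constrained one is fixed. By inclusion-exclusion over the 5 events:
Σ_{j=0}^{5} (-1)^j C(5,j)(8-j)!
= C(5,0)·8! - C(5,1)·7! + C(5,2)·6! - C(5,3)·5! + C(5,4)·4! - C(5,5)·3!
= 40320 - 25200 + 7200 - 1200 + 120 - 6
= 21234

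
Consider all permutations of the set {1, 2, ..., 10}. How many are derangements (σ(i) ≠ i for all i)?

1334961

Recurrence: !10 = 9·(!9 + !8).
!10 = 9·(133496 + 14833) = 9·148329 = 1334961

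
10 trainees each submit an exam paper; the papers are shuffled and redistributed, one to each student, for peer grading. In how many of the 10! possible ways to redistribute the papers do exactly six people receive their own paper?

Choose which 6 of the 10 are fixed: C(10,6) = 210.
The other 4 form a derangement: !4 = 9.
Total: 210 × 9 = 1890.

1890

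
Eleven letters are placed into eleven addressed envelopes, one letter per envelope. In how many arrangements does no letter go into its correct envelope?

14684570

The number of derangements of 11 is !11 = Σ_{k=0}^{11} (-1)^k·11!/k!
= 11! - 11!/1! + 11!/2! - 11!/3! + 11!/4! - 11!/5! + 11!/6! - 11!/7! + 11!/8! - 11!/9! + 11!/10! - 11!/11!
= 39916800 - 39916800 + 19958400 - 6652800 + 1663200 - 332640 + 55440 - 7920 + 990 - 110 + 11 - 1
= 14684570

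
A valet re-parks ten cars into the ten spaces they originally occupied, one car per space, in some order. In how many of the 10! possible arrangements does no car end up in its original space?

1334961

!10 = 10! · Σ_{k=0}^{10} (-1)^k/k!
= 10! - 10!/1! + 10!/2! - 10!/3! + 10!/4! - 10!/5! + 10!/6! - 10!/7! + 10!/8! - 10!/9! + 10!/10!
= 3628800 - 3628800 + 1814400 - 604800 + 151200 - 30240 + 5040 - 720 + 90 - 10 + 1
= 1334961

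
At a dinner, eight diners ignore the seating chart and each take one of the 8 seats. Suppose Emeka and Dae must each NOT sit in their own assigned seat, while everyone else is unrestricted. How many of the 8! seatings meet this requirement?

30960

Inclusion-exclusion on the 2 forbidden self-matches:
Σ_{j=0}^{2} (-1)^j C(2,j)(8-j)!
= C(2,0)·8! - C(2,1)·7! + C(2,2)·6!
= 40320 - 10080 + 720
= 30960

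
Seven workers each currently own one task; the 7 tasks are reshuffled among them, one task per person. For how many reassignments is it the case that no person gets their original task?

!7 is the nearest integer to 7!/e.
7! = 5040, and 5040/e ≈ 1854.11, so !7 = 1854.

1854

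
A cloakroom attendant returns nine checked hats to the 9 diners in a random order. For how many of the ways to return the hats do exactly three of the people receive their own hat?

Pick the 3 fixed positions: C(9,3) = 84 ways.
The remaining 6 must be deranged: !6 = 265.
Total: 84 × 265 = 22260.

22260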